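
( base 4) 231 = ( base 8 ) 55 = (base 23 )1m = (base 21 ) 23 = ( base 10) 45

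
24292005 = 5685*4273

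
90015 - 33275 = 56740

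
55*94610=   5203550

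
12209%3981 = 266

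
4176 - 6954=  - 2778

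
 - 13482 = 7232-20714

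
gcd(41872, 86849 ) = 1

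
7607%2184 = 1055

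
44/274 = 22/137 = 0.16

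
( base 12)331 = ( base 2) 111010101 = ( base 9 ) 571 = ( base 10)469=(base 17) 1AA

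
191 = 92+99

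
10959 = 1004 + 9955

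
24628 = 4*6157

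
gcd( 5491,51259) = 1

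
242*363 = 87846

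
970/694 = 1+138/347 = 1.40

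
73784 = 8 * 9223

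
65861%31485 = 2891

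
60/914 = 30/457 = 0.07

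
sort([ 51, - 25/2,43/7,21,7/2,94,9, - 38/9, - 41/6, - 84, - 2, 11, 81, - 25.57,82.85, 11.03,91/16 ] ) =[ -84, - 25.57, - 25/2, - 41/6, - 38/9, - 2,7/2,91/16 , 43/7,9 , 11,11.03,21, 51 , 81 , 82.85,94 ]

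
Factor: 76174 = 2^1*7^1*5441^1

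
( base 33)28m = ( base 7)10120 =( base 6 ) 15224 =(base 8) 4640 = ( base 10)2464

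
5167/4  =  5167/4 = 1291.75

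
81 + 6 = 87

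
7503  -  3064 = 4439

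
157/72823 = 157/72823 = 0.00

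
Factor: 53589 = 3^1*17863^1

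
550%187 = 176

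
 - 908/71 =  - 13 +15/71=   - 12.79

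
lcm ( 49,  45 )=2205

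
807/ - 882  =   - 269/294= - 0.91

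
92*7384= 679328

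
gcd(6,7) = 1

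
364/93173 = 364/93173=0.00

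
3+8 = 11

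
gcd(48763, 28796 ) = 1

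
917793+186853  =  1104646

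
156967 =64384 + 92583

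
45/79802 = 45/79802  =  0.00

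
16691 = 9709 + 6982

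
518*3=1554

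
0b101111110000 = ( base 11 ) 2329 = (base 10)3056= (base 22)66k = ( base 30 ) 3BQ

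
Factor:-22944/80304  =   - 2/7 = -2^1*7^( - 1) 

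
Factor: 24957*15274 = 2^1*3^2*7^1*47^1*59^1*1091^1 = 381193218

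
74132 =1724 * 43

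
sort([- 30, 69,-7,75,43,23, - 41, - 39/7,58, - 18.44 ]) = [ - 41, - 30,- 18.44,  -  7,- 39/7, 23, 43,58, 69,75] 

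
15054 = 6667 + 8387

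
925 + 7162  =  8087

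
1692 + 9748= 11440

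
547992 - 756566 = -208574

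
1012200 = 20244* 50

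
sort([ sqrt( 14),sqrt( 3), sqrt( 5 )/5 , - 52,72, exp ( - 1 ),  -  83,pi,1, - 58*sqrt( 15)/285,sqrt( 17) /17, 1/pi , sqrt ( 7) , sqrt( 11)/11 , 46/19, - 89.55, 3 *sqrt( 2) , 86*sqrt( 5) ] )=[ - 89.55 , - 83, - 52 , -58*sqrt( 15)/285 , sqrt( 17) /17, sqrt ( 11)/11 , 1/pi,exp( - 1 ) , sqrt( 5)/5, 1,sqrt( 3), 46/19, sqrt(7),  pi,  sqrt( 14 )  ,  3*sqrt( 2 ),72 , 86*sqrt(5) ]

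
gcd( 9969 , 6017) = 1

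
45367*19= 861973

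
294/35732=147/17866 = 0.01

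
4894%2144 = 606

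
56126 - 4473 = 51653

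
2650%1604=1046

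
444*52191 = 23172804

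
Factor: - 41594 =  - 2^1*7^1 * 2971^1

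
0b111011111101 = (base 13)1992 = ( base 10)3837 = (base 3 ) 12021010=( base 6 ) 25433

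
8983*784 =7042672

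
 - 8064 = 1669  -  9733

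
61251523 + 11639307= 72890830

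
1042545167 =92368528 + 950176639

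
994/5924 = 497/2962 = 0.17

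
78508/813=78508/813 = 96.57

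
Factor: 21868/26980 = 77/95 = 5^( - 1)*7^1*11^1 * 19^( - 1)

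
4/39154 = 2/19577 =0.00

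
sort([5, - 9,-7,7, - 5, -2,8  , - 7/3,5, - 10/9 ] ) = [-9,-7,-5 , - 7/3, - 2, - 10/9, 5,5,7,  8]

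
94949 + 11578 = 106527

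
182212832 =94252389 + 87960443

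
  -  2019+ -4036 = -6055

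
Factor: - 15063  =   - 3^1*5021^1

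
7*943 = 6601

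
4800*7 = 33600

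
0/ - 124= 0/1 = - 0.00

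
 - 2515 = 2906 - 5421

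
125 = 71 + 54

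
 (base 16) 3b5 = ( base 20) 279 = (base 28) 15p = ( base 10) 949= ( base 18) 2GD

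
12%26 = 12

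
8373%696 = 21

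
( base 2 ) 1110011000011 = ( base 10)7363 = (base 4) 1303003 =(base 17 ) 1882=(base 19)117A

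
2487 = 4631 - 2144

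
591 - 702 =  - 111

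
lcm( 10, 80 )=80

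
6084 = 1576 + 4508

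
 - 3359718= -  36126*93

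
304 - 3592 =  - 3288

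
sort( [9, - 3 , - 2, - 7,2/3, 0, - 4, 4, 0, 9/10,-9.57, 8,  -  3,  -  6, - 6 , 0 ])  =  [ - 9.57,  -  7, - 6,  -  6, - 4, - 3,  -  3, -2,  0, 0, 0, 2/3, 9/10,4,8,9]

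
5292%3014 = 2278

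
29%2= 1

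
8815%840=415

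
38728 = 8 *4841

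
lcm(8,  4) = 8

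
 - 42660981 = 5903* (-7227)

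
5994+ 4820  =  10814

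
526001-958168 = -432167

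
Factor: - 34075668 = - 2^2*3^1*11^1 * 37^1 * 6977^1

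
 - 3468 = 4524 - 7992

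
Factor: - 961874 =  - 2^1*480937^1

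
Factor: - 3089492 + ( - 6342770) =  - 2^1*7^1*37^1*131^1*139^1= -9432262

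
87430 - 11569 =75861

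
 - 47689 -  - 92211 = 44522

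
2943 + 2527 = 5470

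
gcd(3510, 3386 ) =2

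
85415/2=42707 + 1/2 = 42707.50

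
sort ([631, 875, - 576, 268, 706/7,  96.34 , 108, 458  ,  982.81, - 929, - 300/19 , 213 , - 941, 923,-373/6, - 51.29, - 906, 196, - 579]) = [ - 941 , -929 , - 906, - 579, - 576, - 373/6,  -  51.29, - 300/19,96.34, 706/7,108 , 196, 213, 268,  458, 631, 875,923, 982.81 ]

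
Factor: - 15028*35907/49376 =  - 2^(-3 )*3^1*13^1*17^2*1543^ ( - 1 )*11969^1 = - 134902599/12344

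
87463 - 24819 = 62644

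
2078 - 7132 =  - 5054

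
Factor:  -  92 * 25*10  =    -  2^3*5^3*23^1 = -23000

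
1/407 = 1/407=0.00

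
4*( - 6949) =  - 27796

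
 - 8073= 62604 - 70677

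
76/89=76/89 = 0.85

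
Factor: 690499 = 127^1*5437^1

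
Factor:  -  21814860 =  - 2^2*3^1*5^1*363581^1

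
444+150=594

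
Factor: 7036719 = 3^1 * 2345573^1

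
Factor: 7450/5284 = 3725/2642 = 2^(-1 )*5^2*149^1 * 1321^( - 1)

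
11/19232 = 11/19232 = 0.00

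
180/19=9 + 9/19= 9.47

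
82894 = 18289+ 64605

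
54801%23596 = 7609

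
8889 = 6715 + 2174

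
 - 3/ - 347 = 3/347=0.01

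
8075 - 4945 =3130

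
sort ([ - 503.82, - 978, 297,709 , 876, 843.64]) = [ - 978, - 503.82, 297, 709,843.64, 876]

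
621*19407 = 12051747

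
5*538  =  2690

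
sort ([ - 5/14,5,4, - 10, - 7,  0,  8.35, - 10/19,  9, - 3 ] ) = [ - 10,-7, - 3, -10/19, - 5/14,0, 4, 5, 8.35,  9]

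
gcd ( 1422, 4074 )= 6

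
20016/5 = 20016/5 = 4003.20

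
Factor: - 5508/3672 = -3/2 = - 2^(- 1)*3^1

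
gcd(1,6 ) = 1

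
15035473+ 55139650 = 70175123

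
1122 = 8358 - 7236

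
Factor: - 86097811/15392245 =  - 5^( - 1)*11^(-1)*53^1*67^( - 1 )*4177^ ( - 1)*1624487^1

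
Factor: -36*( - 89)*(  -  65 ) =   -  208260 = - 2^2*3^2*5^1*13^1*89^1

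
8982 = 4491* 2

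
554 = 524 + 30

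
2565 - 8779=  - 6214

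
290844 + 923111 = 1213955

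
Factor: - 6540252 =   -  2^2 * 3^1*79^1*6899^1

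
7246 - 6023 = 1223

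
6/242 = 3/121 = 0.02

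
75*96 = 7200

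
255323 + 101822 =357145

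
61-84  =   - 23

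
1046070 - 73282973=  - 72236903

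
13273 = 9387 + 3886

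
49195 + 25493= 74688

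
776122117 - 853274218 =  - 77152101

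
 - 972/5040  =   - 27/140=- 0.19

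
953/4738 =953/4738 = 0.20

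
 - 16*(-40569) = 649104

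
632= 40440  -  39808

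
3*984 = 2952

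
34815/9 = 11605/3 = 3868.33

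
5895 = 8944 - 3049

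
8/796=2/199= 0.01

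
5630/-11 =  - 512 + 2/11 = - 511.82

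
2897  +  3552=6449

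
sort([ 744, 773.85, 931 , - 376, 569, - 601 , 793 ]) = [-601,-376,569,  744, 773.85,793, 931] 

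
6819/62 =109 + 61/62 = 109.98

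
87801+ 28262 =116063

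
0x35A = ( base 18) 2BC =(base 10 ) 858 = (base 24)1BI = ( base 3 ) 1011210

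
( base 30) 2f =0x4b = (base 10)75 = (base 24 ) 33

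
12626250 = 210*60125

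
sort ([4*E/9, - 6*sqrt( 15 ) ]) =[-6*sqrt(15),  4*E/9 ]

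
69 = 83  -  14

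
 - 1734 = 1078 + -2812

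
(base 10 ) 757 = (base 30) p7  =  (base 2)1011110101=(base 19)21G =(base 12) 531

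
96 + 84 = 180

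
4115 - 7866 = -3751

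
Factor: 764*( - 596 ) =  - 2^4*149^1*191^1=- 455344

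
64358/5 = 64358/5 = 12871.60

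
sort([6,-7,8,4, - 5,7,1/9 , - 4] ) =[ - 7, - 5,  -  4,1/9,  4, 6 , 7,8]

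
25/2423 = 25/2423  =  0.01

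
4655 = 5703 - 1048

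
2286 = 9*254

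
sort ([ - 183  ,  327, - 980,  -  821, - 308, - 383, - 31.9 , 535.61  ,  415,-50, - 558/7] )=[  -  980, - 821,  -  383, - 308, - 183,-558/7, - 50,-31.9,  327,415, 535.61]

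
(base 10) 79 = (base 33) 2d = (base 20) 3J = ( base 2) 1001111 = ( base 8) 117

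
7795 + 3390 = 11185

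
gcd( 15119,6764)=1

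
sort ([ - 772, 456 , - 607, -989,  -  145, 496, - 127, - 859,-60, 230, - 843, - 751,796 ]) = [  -  989,  -  859,-843,-772, - 751, - 607,-145,-127, -60,230,  456, 496 , 796] 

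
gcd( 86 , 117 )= 1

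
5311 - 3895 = 1416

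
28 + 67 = 95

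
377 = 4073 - 3696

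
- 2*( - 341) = 682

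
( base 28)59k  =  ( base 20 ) a9c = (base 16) 1060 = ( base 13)1BA6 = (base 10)4192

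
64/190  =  32/95= 0.34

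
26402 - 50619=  - 24217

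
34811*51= 1775361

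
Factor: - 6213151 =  - 7^2 * 23^1 * 37^1 * 149^1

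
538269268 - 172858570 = 365410698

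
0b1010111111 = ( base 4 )22333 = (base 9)861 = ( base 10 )703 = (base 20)1f3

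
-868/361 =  - 868/361 = - 2.40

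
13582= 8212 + 5370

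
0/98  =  0 = 0.00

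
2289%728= 105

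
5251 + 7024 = 12275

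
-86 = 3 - 89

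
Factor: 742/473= 2^1*7^1*11^( - 1 )*43^( - 1 )*53^1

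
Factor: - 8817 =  - 3^1*2939^1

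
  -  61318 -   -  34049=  - 27269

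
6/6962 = 3/3481 = 0.00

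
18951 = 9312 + 9639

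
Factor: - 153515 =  - 5^1 * 30703^1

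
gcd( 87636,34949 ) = 1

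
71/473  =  71/473 = 0.15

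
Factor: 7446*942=7014132=2^2 * 3^2*17^1*73^1 * 157^1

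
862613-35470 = 827143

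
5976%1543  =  1347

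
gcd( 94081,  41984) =1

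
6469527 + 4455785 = 10925312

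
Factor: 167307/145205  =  651/565 = 3^1*5^( - 1 )*7^1 * 31^1*113^(-1)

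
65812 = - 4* (  -  16453)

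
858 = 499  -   -359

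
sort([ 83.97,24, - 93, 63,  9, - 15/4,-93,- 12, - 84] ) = [ - 93, - 93, - 84, - 12, - 15/4, 9, 24,63,83.97]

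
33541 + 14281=47822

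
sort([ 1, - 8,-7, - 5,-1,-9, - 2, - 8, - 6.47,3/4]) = [ - 9, - 8, - 8, - 7, - 6.47,-5, - 2, -1,3/4,1]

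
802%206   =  184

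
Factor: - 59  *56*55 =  - 181720=   -2^3 * 5^1*7^1*11^1*59^1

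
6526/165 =6526/165 = 39.55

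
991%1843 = 991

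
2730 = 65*42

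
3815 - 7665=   -  3850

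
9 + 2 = 11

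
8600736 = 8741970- 141234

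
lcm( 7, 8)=56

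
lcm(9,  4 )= 36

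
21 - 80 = -59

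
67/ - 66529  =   - 67/66529 = - 0.00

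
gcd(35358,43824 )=498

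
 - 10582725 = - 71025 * 149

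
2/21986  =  1/10993 =0.00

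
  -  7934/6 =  - 3967/3 = - 1322.33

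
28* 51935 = 1454180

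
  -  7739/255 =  - 7739/255 = - 30.35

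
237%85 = 67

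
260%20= 0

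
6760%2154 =298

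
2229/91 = 24+ 45/91  =  24.49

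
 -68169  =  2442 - 70611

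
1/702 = 1/702 = 0.00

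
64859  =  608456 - 543597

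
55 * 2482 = 136510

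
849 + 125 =974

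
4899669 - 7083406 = -2183737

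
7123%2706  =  1711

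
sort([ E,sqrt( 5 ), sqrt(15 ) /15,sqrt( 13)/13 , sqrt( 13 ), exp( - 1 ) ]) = [sqrt( 15) /15,sqrt( 13) /13,  exp(-1 ), sqrt( 5 ),E, sqrt(13 ) ] 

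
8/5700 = 2/1425=0.00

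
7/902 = 7/902 =0.01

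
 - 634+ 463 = - 171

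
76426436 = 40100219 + 36326217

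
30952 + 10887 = 41839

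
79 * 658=51982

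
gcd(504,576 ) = 72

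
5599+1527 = 7126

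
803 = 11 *73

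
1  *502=502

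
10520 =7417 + 3103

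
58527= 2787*21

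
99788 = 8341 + 91447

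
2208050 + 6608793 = 8816843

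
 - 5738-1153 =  - 6891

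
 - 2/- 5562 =1/2781=0.00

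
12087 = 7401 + 4686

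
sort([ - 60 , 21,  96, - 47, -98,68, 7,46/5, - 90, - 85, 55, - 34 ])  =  [-98, - 90, - 85, - 60, - 47, - 34, 7,46/5,21,55,68, 96]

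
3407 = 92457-89050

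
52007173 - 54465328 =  - 2458155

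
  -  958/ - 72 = 479/36 = 13.31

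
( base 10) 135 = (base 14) 99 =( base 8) 207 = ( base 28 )4N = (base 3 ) 12000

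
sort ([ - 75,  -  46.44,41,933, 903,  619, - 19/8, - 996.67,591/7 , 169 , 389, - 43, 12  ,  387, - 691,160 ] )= [ - 996.67, - 691, - 75, - 46.44, - 43, - 19/8,12,41,  591/7,160,169,387,389,619, 903,933 ]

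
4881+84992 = 89873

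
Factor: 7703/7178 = 2^( - 1) * 37^( - 1)*97^ ( - 1)*7703^1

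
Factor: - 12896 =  - 2^5*13^1*31^1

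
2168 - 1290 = 878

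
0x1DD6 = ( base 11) 5814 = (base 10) 7638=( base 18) 15a6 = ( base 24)D66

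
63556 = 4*15889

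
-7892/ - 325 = 24 + 92/325 = 24.28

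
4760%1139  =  204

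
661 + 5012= 5673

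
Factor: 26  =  2^1*13^1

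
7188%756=384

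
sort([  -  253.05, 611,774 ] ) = [ - 253.05, 611,774 ]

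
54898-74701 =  - 19803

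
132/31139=132/31139=0.00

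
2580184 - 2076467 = 503717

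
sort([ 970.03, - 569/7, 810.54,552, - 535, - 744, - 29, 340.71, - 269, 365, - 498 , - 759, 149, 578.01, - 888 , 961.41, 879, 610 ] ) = [  -  888, - 759, - 744, - 535, - 498,-269,-569/7, - 29,149,340.71,365 , 552,578.01, 610, 810.54,879, 961.41,  970.03] 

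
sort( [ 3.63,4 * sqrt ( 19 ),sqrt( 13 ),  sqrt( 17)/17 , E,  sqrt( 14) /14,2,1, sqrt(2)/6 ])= [sqrt( 2) /6, sqrt (17)/17,sqrt( 14) /14,1 , 2,E,  sqrt ( 13),3.63,4 *sqrt ( 19) ]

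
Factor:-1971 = - 3^3*73^1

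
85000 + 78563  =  163563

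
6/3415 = 6/3415 = 0.00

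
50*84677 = 4233850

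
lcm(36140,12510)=325260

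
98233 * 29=2848757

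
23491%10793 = 1905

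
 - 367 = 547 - 914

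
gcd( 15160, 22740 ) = 7580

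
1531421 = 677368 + 854053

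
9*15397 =138573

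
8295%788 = 415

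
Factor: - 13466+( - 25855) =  - 3^2*17^1*257^1 = - 39321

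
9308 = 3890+5418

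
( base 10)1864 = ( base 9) 2501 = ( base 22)3ig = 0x748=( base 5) 24424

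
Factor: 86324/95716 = 7^1*3083^1*23929^ (- 1 ) = 21581/23929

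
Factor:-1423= -1423^1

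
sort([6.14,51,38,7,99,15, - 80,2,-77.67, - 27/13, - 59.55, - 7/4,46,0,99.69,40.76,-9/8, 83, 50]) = [  -  80,-77.67, - 59.55,-27/13, - 7/4,  -  9/8,  0, 2,6.14,7,15,38,40.76,46,50,51, 83, 99,99.69]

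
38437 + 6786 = 45223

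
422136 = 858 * 492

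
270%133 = 4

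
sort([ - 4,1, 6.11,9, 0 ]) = [-4,0,1,6.11,9 ] 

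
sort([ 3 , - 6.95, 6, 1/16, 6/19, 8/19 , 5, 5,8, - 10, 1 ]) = [ - 10, - 6.95, 1/16, 6/19,8/19,1,3, 5,5 , 6, 8]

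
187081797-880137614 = -693055817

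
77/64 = 77/64=   1.20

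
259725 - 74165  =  185560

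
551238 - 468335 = 82903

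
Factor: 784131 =3^1*29^1*9013^1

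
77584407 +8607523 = 86191930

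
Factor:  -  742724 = -2^2 *185681^1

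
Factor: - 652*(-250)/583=2^3 * 5^3*11^( - 1 )*53^ ( - 1 )*163^1 = 163000/583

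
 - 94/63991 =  - 94/63991=- 0.00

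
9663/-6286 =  - 2 + 2909/6286 = - 1.54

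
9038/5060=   1 + 1989/2530  =  1.79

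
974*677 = 659398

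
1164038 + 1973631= 3137669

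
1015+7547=8562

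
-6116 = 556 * ( - 11 )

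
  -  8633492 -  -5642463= - 2991029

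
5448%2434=580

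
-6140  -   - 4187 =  - 1953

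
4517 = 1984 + 2533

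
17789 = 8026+9763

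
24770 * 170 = 4210900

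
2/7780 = 1/3890 = 0.00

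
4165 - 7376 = -3211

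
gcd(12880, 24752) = 112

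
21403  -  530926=  -  509523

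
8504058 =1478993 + 7025065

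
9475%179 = 167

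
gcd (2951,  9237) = 1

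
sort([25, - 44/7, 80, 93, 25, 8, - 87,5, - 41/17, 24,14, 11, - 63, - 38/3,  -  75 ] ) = [ - 87, - 75,-63, - 38/3, - 44/7,  -  41/17,5,8, 11, 14,24,  25 , 25, 80, 93 ]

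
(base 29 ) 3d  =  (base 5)400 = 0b1100100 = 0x64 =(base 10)100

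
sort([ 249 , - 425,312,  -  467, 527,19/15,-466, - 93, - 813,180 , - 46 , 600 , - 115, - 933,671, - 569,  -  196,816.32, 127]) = [ - 933, - 813, - 569,  -  467, - 466,-425, - 196 ,  -  115, -93, - 46,19/15, 127, 180,249,312, 527, 600,671,816.32 ]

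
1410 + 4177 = 5587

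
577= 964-387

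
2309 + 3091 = 5400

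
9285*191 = 1773435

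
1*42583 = 42583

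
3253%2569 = 684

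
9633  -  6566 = 3067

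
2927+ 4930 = 7857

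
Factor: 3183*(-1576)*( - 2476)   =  12420626208 = 2^5 * 3^1*197^1*619^1*1061^1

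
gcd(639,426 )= 213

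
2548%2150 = 398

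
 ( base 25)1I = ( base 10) 43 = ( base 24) 1j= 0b101011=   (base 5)133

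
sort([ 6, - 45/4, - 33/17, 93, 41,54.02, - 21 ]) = [ - 21, - 45/4, - 33/17, 6,41,54.02 , 93]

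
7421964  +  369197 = 7791161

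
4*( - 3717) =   -  14868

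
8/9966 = 4/4983=   0.00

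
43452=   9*4828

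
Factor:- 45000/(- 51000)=15/17  =  3^1*5^1*17^(  -  1) 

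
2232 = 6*372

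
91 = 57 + 34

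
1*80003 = 80003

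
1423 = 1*1423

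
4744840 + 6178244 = 10923084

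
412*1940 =799280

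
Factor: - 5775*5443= - 3^1*5^2*7^1*11^1*5443^1 = - 31433325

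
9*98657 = 887913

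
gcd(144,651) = 3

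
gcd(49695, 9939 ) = 9939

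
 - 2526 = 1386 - 3912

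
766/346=383/173= 2.21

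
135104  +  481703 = 616807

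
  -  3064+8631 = 5567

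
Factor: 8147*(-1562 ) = - 2^1*11^1*71^1 * 8147^1 = - 12725614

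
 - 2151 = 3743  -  5894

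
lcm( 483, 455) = 31395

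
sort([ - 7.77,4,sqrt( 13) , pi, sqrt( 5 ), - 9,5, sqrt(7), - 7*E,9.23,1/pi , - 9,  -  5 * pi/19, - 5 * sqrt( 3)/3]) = [ - 7*E,- 9, - 9, -7.77,  -  5*sqrt(3) /3,-5*pi/19, 1/pi, sqrt(5 ), sqrt( 7 ),pi, sqrt( 13 ),4,5,9.23]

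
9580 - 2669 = 6911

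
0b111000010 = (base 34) D8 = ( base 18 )170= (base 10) 450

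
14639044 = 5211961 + 9427083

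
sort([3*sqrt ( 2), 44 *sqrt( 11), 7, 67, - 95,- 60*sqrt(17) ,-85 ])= [-60*sqrt( 17 ),-95,- 85, 3*sqrt(2 ) , 7, 67 , 44*sqrt(11 )]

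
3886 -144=3742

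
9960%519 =99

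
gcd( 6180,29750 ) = 10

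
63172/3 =63172/3 = 21057.33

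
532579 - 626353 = - 93774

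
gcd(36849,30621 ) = 519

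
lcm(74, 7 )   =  518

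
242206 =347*698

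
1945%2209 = 1945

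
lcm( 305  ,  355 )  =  21655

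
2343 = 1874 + 469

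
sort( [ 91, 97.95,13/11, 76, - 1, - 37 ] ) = [ - 37 ,  -  1,13/11 , 76,91, 97.95 ]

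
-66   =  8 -74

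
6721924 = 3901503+2820421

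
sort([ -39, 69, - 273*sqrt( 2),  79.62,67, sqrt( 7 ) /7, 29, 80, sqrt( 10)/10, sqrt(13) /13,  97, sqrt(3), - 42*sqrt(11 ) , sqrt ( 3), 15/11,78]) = [ - 273*sqrt( 2), - 42*sqrt (11 ), - 39, sqrt(13 )/13,sqrt( 10)/10 , sqrt(7)/7,15/11,sqrt(3), sqrt(3 ), 29,67,69, 78, 79.62, 80, 97]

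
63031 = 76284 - 13253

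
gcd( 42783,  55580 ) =1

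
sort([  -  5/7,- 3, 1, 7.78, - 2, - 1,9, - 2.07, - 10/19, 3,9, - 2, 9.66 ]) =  [ - 3, - 2.07, - 2, - 2 ,- 1, - 5/7, - 10/19,1, 3, 7.78  ,  9, 9, 9.66]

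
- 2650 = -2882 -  - 232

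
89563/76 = 1178 + 35/76 = 1178.46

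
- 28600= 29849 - 58449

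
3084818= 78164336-75079518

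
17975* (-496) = -8915600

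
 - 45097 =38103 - 83200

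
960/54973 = 960/54973 = 0.02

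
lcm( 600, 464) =34800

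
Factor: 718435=5^1*143687^1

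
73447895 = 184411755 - 110963860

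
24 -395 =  - 371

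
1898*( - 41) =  - 77818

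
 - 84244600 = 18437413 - 102682013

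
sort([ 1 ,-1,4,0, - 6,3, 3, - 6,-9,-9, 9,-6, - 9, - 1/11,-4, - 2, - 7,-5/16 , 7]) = [- 9, - 9, - 9  , - 7, - 6, - 6 , - 6, - 4, - 2, - 1,- 5/16, - 1/11,  0, 1, 3, 3  ,  4, 7, 9 ]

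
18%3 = 0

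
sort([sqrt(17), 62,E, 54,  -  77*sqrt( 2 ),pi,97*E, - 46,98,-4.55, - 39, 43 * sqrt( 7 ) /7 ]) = [  -  77*sqrt(2), - 46  ,  -  39,  -  4.55, E, pi , sqrt( 17),43*sqrt(7) /7, 54, 62, 98, 97 * E] 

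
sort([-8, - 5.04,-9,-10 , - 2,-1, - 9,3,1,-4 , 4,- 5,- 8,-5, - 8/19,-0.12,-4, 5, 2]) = [ - 10, - 9,-9, - 8, -8,-5.04,-5, - 5, - 4,-4, - 2 ,  -  1,-8/19, - 0.12,1, 2,  3,4, 5]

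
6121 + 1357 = 7478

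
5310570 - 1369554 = 3941016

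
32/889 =32/889=0.04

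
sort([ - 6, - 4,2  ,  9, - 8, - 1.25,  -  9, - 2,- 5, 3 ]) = [-9, - 8, - 6, - 5,  -  4,  -  2, - 1.25,2, 3, 9 ]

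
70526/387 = 182 + 92/387 = 182.24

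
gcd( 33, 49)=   1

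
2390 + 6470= 8860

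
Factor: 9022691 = 1753^1  *  5147^1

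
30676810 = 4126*7435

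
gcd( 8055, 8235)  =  45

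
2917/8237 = 2917/8237 = 0.35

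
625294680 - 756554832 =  - 131260152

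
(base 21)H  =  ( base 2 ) 10001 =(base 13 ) 14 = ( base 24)h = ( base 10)17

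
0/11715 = 0 = 0.00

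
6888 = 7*984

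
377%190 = 187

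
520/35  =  104/7 = 14.86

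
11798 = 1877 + 9921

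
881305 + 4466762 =5348067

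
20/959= 20/959 = 0.02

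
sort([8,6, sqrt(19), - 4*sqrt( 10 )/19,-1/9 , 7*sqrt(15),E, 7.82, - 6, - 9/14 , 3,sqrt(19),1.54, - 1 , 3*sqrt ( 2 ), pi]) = [ - 6, - 1,-4 * sqrt(10)/19, - 9/14, - 1/9,1.54, E,3 , pi, 3*sqrt(2), sqrt( 19 ),sqrt(19 ),6,7.82, 8,7 * sqrt ( 15 ) ] 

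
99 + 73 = 172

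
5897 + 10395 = 16292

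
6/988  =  3/494 = 0.01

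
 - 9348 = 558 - 9906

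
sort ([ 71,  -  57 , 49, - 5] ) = [ - 57, - 5,49, 71 ] 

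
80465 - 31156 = 49309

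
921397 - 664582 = 256815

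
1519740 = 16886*90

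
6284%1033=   86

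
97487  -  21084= 76403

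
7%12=7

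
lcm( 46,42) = 966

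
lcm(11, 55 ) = 55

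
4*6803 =27212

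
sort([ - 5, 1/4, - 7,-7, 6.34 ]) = [ - 7, - 7, - 5, 1/4, 6.34]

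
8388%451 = 270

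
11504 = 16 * 719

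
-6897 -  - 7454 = 557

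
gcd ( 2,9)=1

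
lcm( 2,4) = 4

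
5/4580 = 1/916 = 0.00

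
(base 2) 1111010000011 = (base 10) 7811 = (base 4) 1322003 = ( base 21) hek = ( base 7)31526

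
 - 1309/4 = -328 + 3/4 = - 327.25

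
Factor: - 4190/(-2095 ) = 2 =2^1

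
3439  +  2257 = 5696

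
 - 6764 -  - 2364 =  - 4400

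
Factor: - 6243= - 3^1*2081^1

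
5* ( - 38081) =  - 190405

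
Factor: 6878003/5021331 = 3^ ( - 1 ) * 7^(  -  1)*11^2*157^ ( - 1 )* 1523^ ( - 1)*56843^1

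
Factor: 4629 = 3^1*1543^1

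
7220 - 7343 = -123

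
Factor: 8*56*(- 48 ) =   -  21504 = - 2^10 * 3^1*7^1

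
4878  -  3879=999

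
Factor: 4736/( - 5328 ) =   -  8/9 = - 2^3*3^ ( - 2 ) 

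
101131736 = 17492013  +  83639723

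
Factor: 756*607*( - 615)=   -  2^2*3^4*5^1 *7^1*41^1 * 607^1 = - 282218580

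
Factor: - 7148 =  -2^2*1787^1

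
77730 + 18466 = 96196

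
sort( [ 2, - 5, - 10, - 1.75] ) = [ - 10, - 5, - 1.75, 2]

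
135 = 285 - 150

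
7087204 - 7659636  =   - 572432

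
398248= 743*536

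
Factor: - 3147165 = - 3^2*5^1*7^1*97^1*103^1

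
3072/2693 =1+379/2693= 1.14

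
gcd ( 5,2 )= 1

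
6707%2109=380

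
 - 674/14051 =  - 674/14051 = - 0.05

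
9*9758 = 87822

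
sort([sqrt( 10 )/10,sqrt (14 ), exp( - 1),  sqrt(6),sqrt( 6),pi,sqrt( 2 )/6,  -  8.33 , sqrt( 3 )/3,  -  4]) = [ - 8.33,-4,  sqrt(2)/6,  sqrt( 10) /10, exp( - 1),sqrt( 3)/3, sqrt( 6),sqrt( 6),  pi, sqrt( 14) ] 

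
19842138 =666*29793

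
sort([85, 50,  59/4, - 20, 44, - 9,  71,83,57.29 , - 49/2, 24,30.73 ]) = [-49/2, - 20,-9,59/4,24,30.73 , 44, 50, 57.29,  71,83,  85] 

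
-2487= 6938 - 9425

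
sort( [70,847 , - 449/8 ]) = [  -  449/8,70, 847]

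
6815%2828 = 1159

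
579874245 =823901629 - 244027384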